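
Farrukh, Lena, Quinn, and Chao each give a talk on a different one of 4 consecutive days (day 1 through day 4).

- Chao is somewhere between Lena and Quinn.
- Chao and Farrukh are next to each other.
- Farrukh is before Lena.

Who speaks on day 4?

Lena

With clue 1, Chao is ruled out for day 4.
With clues 1–2, Farrukh is ruled out for day 4.
With clues 1–3, Quinn is ruled out for day 4.
So day 4 is Lena.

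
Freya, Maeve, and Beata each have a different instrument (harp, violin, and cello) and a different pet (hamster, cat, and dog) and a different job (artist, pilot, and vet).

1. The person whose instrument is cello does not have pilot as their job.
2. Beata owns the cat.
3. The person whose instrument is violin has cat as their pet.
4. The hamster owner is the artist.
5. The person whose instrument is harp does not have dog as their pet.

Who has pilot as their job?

Beata

With clues 1–5, Freya and Maeve are impossible for the one with job pilot.
That leaves Beata.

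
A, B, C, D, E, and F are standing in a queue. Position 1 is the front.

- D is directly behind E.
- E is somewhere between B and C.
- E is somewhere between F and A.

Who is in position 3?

E

With clues 1–3, A, B, C, D, and F are ruled out for position 3.
So position 3 is E.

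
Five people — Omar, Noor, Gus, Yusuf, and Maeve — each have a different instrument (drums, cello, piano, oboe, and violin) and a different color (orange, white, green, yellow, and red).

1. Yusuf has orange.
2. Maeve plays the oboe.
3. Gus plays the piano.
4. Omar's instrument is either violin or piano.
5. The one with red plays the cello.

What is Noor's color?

red

Clue 1 rules out orange for Noor's color.
With clues 1–5, green, white, and yellow are impossible for Noor's color.
That leaves red.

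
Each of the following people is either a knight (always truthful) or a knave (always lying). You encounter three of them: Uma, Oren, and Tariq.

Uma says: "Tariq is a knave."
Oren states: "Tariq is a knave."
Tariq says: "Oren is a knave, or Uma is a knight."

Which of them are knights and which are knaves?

Uma: knave, Oren: knave, Tariq: knight

Consider Uma. Suppose Uma is a knight.
Then no assignment of the remaining roles makes every statement match its speaker's type — contradiction.
So Uma is a knave.
Consider Oren. Suppose Oren is a knight.
Then no assignment of the remaining roles makes every statement match its speaker's type — contradiction.
So Oren is a knave.
With that fixed, Tariq's statement is true, so Tariq is a knight.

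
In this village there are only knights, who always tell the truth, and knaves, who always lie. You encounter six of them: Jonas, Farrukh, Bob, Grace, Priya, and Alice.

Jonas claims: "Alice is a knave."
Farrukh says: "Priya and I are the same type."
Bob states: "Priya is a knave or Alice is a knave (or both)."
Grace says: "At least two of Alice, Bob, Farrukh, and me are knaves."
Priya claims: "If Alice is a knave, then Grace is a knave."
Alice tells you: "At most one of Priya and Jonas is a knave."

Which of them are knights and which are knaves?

Jonas: knave, Farrukh: knave, Bob: knave, Grace: knight, Priya: knight, Alice: knight

Consider Jonas. Suppose Jonas is a knight.
Then no assignment of the remaining roles makes every statement match its speaker's type — contradiction.
So Jonas is a knave.
Consider Farrukh. Suppose Farrukh is a knight.
Then no assignment of the remaining roles makes every statement match its speaker's type — contradiction.
So Farrukh is a knave.
Consider Bob. Suppose Bob is a knight.
Then no assignment of the remaining roles makes every statement match its speaker's type — contradiction.
So Bob is a knave.
With that fixed, Grace's statement is true, so Grace is a knight.
Consider Priya. Suppose Priya is a knave.
Then Farrukh's statement comes out true, contradicting Farrukh being a knave.
So Priya is a knight.
With that fixed, Alice's statement is true, so Alice is a knight.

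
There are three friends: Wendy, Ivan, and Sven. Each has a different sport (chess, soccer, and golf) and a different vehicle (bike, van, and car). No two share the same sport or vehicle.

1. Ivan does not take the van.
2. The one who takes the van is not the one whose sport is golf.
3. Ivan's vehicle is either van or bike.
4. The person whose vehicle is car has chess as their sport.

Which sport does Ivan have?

golf

With clues 1–4, chess and soccer are impossible for Ivan's sport.
That leaves golf.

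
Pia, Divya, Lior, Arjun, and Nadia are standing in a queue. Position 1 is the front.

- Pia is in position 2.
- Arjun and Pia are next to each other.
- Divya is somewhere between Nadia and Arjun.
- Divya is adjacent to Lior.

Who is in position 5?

Nadia

With clue 1, Pia is ruled out for position 5.
With clues 1–2, Arjun is ruled out for position 5.
With clues 1–3, Divya is ruled out for position 5.
With clues 1–4, Lior is ruled out for position 5.
So position 5 is Nadia.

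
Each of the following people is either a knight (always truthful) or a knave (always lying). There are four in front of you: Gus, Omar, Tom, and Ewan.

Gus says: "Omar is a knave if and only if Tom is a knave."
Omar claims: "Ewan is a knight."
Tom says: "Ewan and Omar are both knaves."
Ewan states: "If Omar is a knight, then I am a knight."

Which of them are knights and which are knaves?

Gus: knave, Omar: knight, Tom: knave, Ewan: knight

Consider Gus. Suppose Gus is a knight.
Then no assignment of the remaining roles makes every statement match its speaker's type — contradiction.
So Gus is a knave.
Consider Omar. Suppose Omar is a knave.
Then no assignment of the remaining roles makes every statement match its speaker's type — contradiction.
So Omar is a knight.
With that fixed, Tom's statement is false, so Tom is a knave.
Consider Ewan. Suppose Ewan is a knave.
Then Omar's statement comes out false, contradicting Omar being a knight.
So Ewan is a knight.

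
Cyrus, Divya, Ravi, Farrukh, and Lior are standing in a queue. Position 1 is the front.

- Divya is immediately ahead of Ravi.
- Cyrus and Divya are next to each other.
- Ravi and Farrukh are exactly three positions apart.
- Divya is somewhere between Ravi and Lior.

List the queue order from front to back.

From clue 1: Divya is in {1,2,3,4}.
From clues 1–2: Cyrus is in {1,2,3}.
From clues 1–3: Cyrus is in {2,3}.
From clues 1–4: Lior → position 1, Farrukh → position 2, Cyrus → position 3, Divya → position 4, Ravi → position 5.

Lior, Farrukh, Cyrus, Divya, Ravi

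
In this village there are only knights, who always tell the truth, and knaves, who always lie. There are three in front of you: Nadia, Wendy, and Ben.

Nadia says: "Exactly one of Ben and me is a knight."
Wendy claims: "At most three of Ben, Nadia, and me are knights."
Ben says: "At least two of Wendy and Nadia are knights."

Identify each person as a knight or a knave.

Regardless of anyone's role, Wendy's statement is true, so Wendy is a knight.
Consider Nadia. Suppose Nadia is a knight.
Then no assignment of the remaining roles makes every statement match its speaker's type — contradiction.
So Nadia is a knave.
With that fixed, Ben's statement is false, so Ben is a knave.

Nadia: knave, Wendy: knight, Ben: knave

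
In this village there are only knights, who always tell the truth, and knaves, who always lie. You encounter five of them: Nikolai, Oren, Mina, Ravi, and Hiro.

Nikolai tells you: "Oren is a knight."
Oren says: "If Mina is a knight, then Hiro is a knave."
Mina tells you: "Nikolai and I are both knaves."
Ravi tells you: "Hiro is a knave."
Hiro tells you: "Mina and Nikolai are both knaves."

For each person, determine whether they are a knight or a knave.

Consider Nikolai. Suppose Nikolai is a knave.
Then whichever role Mina has, Mina's statement has the wrong truth value — contradiction.
So Nikolai is a knight.
With that fixed, Mina's statement is false, so Mina is a knave.
With that fixed, Hiro's statement is false, so Hiro is a knave.
With that fixed, Oren's statement is true, so Oren is a knight.
With that fixed, Ravi's statement is true, so Ravi is a knight.

Nikolai: knight, Oren: knight, Mina: knave, Ravi: knight, Hiro: knave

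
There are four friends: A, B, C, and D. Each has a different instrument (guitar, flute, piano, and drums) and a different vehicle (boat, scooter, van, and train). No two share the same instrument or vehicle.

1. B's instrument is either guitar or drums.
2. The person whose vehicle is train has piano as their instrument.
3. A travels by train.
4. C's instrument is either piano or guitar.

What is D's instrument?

flute

With clues 1–3, piano is impossible for D's instrument.
With clues 1–4, drums and guitar are impossible for D's instrument.
That leaves flute.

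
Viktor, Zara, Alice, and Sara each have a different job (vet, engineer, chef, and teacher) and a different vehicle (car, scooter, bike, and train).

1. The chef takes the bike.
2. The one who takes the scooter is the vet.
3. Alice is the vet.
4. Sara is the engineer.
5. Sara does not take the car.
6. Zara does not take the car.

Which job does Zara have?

With clues 1–3, vet is impossible for Zara's job.
With clues 1–4, engineer is impossible for Zara's job.
With clues 1–6, teacher is impossible for Zara's job.
That leaves chef.

chef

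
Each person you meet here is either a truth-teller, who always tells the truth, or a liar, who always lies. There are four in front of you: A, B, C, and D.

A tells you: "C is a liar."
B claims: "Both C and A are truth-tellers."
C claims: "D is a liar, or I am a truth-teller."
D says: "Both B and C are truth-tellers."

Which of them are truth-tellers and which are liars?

A: liar, B: liar, C: truth-teller, D: liar

Consider A. Suppose A is a truth-teller.
Then no assignment of the remaining roles makes every statement match its speaker's type — contradiction.
So A is a liar.
With that fixed, B's statement is false, so B is a liar.
With that fixed, D's statement is false, so D is a liar.
With that fixed, C's statement is true, so C is a truth-teller.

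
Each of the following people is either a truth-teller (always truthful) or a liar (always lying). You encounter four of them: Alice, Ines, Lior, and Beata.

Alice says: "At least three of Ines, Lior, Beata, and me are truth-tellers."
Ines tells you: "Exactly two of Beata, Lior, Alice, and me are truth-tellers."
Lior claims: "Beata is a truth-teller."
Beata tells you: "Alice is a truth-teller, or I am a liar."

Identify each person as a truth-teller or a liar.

Consider Alice. Suppose Alice is a liar.
Then whichever role Beata has, Beata's statement has the wrong truth value — contradiction.
So Alice is a truth-teller.
With that fixed, Beata's statement is true, so Beata is a truth-teller.
With that fixed, Lior's statement is true, so Lior is a truth-teller.
With that fixed, Ines's statement is false, so Ines is a liar.

Alice: truth-teller, Ines: liar, Lior: truth-teller, Beata: truth-teller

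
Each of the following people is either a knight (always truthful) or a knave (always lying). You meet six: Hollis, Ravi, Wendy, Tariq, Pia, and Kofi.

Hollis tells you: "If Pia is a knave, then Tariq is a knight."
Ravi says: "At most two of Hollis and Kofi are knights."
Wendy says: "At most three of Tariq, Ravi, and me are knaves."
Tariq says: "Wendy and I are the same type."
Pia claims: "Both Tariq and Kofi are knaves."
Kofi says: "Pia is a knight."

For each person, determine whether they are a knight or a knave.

Hollis: knight, Ravi: knight, Wendy: knight, Tariq: knight, Pia: knave, Kofi: knave

Regardless of anyone's role, Ravi's statement is true, so Ravi is a knight.
With that fixed, Wendy's statement is true, so Wendy is a knight.
Consider Hollis. Suppose Hollis is a knave.
Then no assignment of the remaining roles makes every statement match its speaker's type — contradiction.
So Hollis is a knight.
Consider Tariq. Suppose Tariq is a knave.
Then no assignment of the remaining roles makes every statement match its speaker's type — contradiction.
So Tariq is a knight.
With that fixed, Pia's statement is false, so Pia is a knave.
With that fixed, Kofi's statement is false, so Kofi is a knave.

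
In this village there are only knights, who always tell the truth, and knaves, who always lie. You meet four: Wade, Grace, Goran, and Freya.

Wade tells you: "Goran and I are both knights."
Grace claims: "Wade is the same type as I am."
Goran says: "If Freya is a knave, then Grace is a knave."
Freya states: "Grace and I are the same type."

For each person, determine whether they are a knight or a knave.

Wade: knight, Grace: knight, Goran: knight, Freya: knight

Consider Wade. Suppose Wade is a knave.
Then whichever role Grace has, Grace's statement has the wrong truth value — contradiction.
So Wade is a knight.
Consider Grace. Suppose Grace is a knave.
Then whichever role Freya has, Freya's statement has the wrong truth value — contradiction.
So Grace is a knight.
Consider Goran. Suppose Goran is a knave.
Then Wade's statement comes out false, contradicting Wade being a knight.
So Goran is a knight.
Consider Freya. Suppose Freya is a knave.
Then Goran's statement comes out false, contradicting Goran being a knight.
So Freya is a knight.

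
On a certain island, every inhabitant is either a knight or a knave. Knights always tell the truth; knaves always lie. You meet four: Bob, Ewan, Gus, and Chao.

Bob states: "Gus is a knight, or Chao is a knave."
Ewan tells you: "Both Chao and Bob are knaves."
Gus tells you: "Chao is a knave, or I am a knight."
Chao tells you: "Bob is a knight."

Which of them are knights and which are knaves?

Bob: knight, Ewan: knave, Gus: knight, Chao: knight

Consider Bob. Suppose Bob is a knave.
Then no assignment of the remaining roles makes every statement match its speaker's type — contradiction.
So Bob is a knight.
With that fixed, Ewan's statement is false, so Ewan is a knave.
With that fixed, Chao's statement is true, so Chao is a knight.
Consider Gus. Suppose Gus is a knave.
Then Bob's statement comes out false, contradicting Bob being a knight.
So Gus is a knight.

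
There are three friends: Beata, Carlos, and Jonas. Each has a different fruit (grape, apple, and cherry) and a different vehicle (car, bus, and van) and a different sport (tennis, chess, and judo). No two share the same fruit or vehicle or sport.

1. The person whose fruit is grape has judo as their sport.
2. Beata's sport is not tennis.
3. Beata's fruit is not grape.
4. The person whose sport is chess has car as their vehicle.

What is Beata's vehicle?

car

With clues 1–4, bus and van are impossible for Beata's vehicle.
That leaves car.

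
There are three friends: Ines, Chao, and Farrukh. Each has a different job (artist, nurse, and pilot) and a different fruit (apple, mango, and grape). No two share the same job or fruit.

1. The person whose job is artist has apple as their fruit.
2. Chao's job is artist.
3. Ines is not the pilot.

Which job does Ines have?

nurse

With clues 1–2, artist is impossible for Ines's job.
With clues 1–3, pilot is impossible for Ines's job.
That leaves nurse.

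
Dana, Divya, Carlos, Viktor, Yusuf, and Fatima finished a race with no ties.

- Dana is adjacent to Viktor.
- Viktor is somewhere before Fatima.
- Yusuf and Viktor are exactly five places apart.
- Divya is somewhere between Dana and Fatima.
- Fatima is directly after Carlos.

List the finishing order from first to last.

Viktor, Dana, Divya, Carlos, Fatima, Yusuf

From clues 1–2: Fatima is in {3,4,5,6}.
From clues 1–3: Viktor → place 1, Dana → place 2, Yusuf → place 6.
From clues 1–4: Divya is in {3,4}.
From clues 1–5: Divya → place 3, Carlos → place 4, Fatima → place 5.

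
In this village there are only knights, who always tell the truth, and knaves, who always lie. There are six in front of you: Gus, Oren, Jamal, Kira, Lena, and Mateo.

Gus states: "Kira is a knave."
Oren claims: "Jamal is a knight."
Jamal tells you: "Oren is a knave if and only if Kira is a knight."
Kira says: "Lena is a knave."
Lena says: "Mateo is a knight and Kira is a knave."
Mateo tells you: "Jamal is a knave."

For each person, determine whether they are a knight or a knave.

Gus: knight, Oren: knave, Jamal: knave, Kira: knave, Lena: knight, Mateo: knight

Consider Gus. Suppose Gus is a knave.
Then no assignment of the remaining roles makes every statement match its speaker's type — contradiction.
So Gus is a knight.
Consider Oren. Suppose Oren is a knight.
Then no assignment of the remaining roles makes every statement match its speaker's type — contradiction.
So Oren is a knave.
Consider Jamal. Suppose Jamal is a knight.
Then Oren's statement comes out true, contradicting Oren being a knave.
So Jamal is a knave.
With that fixed, Mateo's statement is true, so Mateo is a knight.
Consider Kira. Suppose Kira is a knight.
Then Gus's statement comes out false, contradicting Gus being a knight.
So Kira is a knave.
With that fixed, Lena's statement is true, so Lena is a knight.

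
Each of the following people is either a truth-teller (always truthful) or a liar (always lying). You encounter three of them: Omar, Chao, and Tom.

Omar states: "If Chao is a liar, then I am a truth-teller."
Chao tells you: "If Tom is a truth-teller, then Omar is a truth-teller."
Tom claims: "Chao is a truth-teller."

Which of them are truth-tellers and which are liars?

Consider Omar. Suppose Omar is a liar.
Then no assignment of the remaining roles makes every statement match its speaker's type — contradiction.
So Omar is a truth-teller.
With that fixed, Chao's statement is true, so Chao is a truth-teller.
With that fixed, Tom's statement is true, so Tom is a truth-teller.

Omar: truth-teller, Chao: truth-teller, Tom: truth-teller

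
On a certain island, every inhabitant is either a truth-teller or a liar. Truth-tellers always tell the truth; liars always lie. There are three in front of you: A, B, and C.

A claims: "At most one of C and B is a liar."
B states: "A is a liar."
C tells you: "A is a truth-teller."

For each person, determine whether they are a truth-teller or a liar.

A: truth-teller, B: liar, C: truth-teller

Consider A. Suppose A is a liar.
Then no assignment of the remaining roles makes every statement match its speaker's type — contradiction.
So A is a truth-teller.
With that fixed, B's statement is false, so B is a liar.
With that fixed, C's statement is true, so C is a truth-teller.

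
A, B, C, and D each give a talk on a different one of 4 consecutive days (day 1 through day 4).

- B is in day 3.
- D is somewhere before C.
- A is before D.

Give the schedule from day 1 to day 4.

A, D, B, C

From clue 1: B → day 3.
From clues 1–2: C is in {2,4}.
From clues 1–3: A → day 1, D → day 2, C → day 4.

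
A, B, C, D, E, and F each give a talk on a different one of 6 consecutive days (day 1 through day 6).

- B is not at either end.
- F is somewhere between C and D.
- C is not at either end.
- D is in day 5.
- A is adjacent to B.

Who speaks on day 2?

B

With clues 1–4, A, D, E, and F are ruled out for day 2.
With clues 1–5, C is ruled out for day 2.
So day 2 is B.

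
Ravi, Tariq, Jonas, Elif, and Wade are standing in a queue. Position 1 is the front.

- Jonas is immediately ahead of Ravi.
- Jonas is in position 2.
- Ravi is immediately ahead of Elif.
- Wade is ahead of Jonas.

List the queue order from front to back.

From clue 1: Ravi is in {2,3,4,5}.
From clues 1–2: Jonas → position 2, Ravi → position 3.
From clues 1–3: Elif → position 4.
From clues 1–4: Wade → position 1, Tariq → position 5.

Wade, Jonas, Ravi, Elif, Tariq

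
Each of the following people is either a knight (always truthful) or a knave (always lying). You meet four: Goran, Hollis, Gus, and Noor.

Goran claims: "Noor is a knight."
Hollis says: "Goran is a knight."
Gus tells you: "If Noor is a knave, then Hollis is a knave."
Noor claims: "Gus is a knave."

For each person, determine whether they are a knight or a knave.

Goran: knave, Hollis: knave, Gus: knight, Noor: knave

Consider Goran. Suppose Goran is a knight.
Then no assignment of the remaining roles makes every statement match its speaker's type — contradiction.
So Goran is a knave.
With that fixed, Hollis's statement is false, so Hollis is a knave.
With that fixed, Gus's statement is true, so Gus is a knight.
With that fixed, Noor's statement is false, so Noor is a knave.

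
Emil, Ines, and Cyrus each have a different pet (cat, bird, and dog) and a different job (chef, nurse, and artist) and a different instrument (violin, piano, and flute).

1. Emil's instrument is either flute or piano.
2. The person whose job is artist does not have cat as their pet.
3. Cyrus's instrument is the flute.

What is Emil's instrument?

Clue 1 rules out violin for Emil's instrument.
With clues 1–3, flute is impossible for Emil's instrument.
That leaves piano.

piano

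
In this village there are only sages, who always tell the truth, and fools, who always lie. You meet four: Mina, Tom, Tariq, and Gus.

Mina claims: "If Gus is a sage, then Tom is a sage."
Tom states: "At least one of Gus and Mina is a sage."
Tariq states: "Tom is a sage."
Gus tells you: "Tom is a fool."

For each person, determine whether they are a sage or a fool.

Mina: sage, Tom: sage, Tariq: sage, Gus: fool

Consider Mina. Suppose Mina is a fool.
Then no assignment of the remaining roles makes every statement match its speaker's type — contradiction.
So Mina is a sage.
With that fixed, Tom's statement is true, so Tom is a sage.
With that fixed, Tariq's statement is true, so Tariq is a sage.
With that fixed, Gus's statement is false, so Gus is a fool.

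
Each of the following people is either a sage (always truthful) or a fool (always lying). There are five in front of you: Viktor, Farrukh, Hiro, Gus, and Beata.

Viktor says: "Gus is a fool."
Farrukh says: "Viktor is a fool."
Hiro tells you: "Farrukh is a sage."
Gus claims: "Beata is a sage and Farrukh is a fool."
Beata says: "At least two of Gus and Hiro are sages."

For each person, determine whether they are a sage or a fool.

Viktor: sage, Farrukh: fool, Hiro: fool, Gus: fool, Beata: fool

Consider Viktor. Suppose Viktor is a fool.
Then no assignment of the remaining roles makes every statement match its speaker's type — contradiction.
So Viktor is a sage.
With that fixed, Farrukh's statement is false, so Farrukh is a fool.
With that fixed, Hiro's statement is false, so Hiro is a fool.
With that fixed, Beata's statement is false, so Beata is a fool.
With that fixed, Gus's statement is false, so Gus is a fool.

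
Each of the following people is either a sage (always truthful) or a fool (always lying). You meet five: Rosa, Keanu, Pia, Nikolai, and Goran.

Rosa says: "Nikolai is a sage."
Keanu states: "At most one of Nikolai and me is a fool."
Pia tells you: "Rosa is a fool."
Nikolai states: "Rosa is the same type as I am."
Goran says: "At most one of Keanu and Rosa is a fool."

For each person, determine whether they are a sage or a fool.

Rosa: sage, Keanu: sage, Pia: fool, Nikolai: sage, Goran: sage

Consider Rosa. Suppose Rosa is a fool.
Then whichever role Nikolai has, Nikolai's statement has the wrong truth value — contradiction.
So Rosa is a sage.
With that fixed, Pia's statement is false, so Pia is a fool.
With that fixed, Goran's statement is true, so Goran is a sage.
Consider Keanu. Suppose Keanu is a fool.
Then no assignment of the remaining roles makes every statement match its speaker's type — contradiction.
So Keanu is a sage.
Consider Nikolai. Suppose Nikolai is a fool.
Then Rosa's statement comes out false, contradicting Rosa being a sage.
So Nikolai is a sage.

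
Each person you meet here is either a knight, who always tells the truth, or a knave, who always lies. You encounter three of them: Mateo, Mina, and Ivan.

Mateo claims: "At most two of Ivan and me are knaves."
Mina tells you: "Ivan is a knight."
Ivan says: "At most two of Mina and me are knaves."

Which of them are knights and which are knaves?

Regardless of anyone's role, Mateo's statement is true, so Mateo is a knight.
With that fixed, Ivan's statement is true, so Ivan is a knight.
With that fixed, Mina's statement is true, so Mina is a knight.

Mateo: knight, Mina: knight, Ivan: knight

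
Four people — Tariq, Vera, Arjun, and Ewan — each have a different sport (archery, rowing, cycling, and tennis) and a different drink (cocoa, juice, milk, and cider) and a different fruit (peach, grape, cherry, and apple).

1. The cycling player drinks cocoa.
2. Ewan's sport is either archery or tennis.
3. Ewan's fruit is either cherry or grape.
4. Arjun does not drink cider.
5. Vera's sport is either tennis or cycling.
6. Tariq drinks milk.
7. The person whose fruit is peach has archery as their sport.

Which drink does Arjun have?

With clues 1–4, cider is impossible for Arjun's drink.
With clues 1–6, milk is impossible for Arjun's drink.
With clues 1–7, cocoa is impossible for Arjun's drink.
That leaves juice.

juice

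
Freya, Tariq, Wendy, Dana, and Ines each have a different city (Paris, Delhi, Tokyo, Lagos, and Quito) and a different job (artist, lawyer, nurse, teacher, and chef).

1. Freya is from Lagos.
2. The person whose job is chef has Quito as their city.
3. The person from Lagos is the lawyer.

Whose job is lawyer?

Freya

With clues 1–3, Dana, Ines, Tariq, and Wendy are impossible for the one with job lawyer.
That leaves Freya.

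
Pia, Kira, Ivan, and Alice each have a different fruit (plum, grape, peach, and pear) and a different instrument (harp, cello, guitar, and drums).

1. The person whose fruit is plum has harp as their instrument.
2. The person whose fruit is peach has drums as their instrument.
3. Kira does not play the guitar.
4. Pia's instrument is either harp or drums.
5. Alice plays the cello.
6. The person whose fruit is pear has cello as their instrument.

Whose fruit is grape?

With clues 1–4, Pia is impossible for the one with fruit grape.
With clues 1–5, Kira is impossible for the one with fruit grape.
With clues 1–6, Alice is impossible for the one with fruit grape.
That leaves Ivan.

Ivan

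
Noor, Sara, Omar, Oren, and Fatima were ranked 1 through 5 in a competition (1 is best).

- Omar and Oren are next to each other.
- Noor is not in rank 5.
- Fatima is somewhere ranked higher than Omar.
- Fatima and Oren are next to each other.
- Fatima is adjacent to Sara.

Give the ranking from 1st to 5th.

From clues 1–2: Noor is in {1,2,3,4}.
From clues 1–3: Fatima is in {1,2,3}.
From clues 1–4: Noor is in {1,2,4}.
From clues 1–5: Noor → rank 1, Sara → rank 2, Fatima → rank 3, Oren → rank 4, Omar → rank 5.

Noor, Sara, Fatima, Oren, Omar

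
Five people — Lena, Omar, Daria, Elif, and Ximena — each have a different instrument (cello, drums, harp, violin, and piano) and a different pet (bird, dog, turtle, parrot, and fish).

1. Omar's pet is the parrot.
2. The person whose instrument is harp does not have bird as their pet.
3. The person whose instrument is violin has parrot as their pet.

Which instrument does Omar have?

With clues 1–3, cello, drums, harp, and piano are impossible for Omar's instrument.
That leaves violin.

violin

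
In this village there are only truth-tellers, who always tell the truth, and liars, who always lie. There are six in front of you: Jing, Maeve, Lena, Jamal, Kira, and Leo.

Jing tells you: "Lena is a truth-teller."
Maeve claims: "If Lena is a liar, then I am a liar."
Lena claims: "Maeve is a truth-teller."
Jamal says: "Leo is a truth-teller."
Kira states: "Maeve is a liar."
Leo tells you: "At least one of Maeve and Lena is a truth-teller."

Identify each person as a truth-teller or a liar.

Consider Jing. Suppose Jing is a liar.
Then no assignment of the remaining roles makes every statement match its speaker's type — contradiction.
So Jing is a truth-teller.
Consider Maeve. Suppose Maeve is a liar.
Then Maeve's own statement would have to be false, but it can't be — contradiction.
So Maeve is a truth-teller.
With that fixed, Lena's statement is true, so Lena is a truth-teller.
With that fixed, Kira's statement is false, so Kira is a liar.
With that fixed, Leo's statement is true, so Leo is a truth-teller.
With that fixed, Jamal's statement is true, so Jamal is a truth-teller.

Jing: truth-teller, Maeve: truth-teller, Lena: truth-teller, Jamal: truth-teller, Kira: liar, Leo: truth-teller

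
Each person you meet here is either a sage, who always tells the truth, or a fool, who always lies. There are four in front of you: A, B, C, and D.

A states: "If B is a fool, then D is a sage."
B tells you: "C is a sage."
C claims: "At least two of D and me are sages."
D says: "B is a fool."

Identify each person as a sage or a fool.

Consider A. Suppose A is a fool.
Then no assignment of the remaining roles makes every statement match its speaker's type — contradiction.
So A is a sage.
Consider B. Suppose B is a sage.
Then no assignment of the remaining roles makes every statement match its speaker's type — contradiction.
So B is a fool.
With that fixed, D's statement is true, so D is a sage.
Consider C. Suppose C is a sage.
Then B's statement comes out true, contradicting B being a fool.
So C is a fool.

A: sage, B: fool, C: fool, D: sage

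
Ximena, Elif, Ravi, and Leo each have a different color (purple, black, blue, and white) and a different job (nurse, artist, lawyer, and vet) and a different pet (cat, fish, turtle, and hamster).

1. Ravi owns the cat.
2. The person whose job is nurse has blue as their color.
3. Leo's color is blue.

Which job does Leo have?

With clues 1–3, artist, lawyer, and vet are impossible for Leo's job.
That leaves nurse.

nurse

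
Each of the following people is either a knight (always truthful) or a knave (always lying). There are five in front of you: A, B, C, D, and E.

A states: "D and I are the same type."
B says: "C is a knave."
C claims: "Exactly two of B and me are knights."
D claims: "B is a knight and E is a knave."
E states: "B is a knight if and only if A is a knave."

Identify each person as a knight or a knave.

A: knight, B: knight, C: knave, D: knight, E: knave

Consider A. Suppose A is a knave.
Then no assignment of the remaining roles makes every statement match its speaker's type — contradiction.
So A is a knight.
Consider B. Suppose B is a knave.
Then no assignment of the remaining roles makes every statement match its speaker's type — contradiction.
So B is a knight.
With that fixed, E's statement is false, so E is a knave.
With that fixed, D's statement is true, so D is a knight.
Consider C. Suppose C is a knight.
Then B's statement comes out false, contradicting B being a knight.
So C is a knave.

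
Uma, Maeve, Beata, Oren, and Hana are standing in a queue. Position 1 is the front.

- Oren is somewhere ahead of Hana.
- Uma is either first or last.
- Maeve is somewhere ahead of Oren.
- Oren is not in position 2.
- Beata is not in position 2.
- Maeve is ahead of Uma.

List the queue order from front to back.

Beata, Maeve, Oren, Hana, Uma

From clue 1: Oren is in {1,2,3,4}.
From clues 1–2: Uma is in {1,5}.
From clues 1–5: Maeve → position 2.
From clues 1–6: Beata → position 1, Oren → position 3, Hana → position 4, Uma → position 5.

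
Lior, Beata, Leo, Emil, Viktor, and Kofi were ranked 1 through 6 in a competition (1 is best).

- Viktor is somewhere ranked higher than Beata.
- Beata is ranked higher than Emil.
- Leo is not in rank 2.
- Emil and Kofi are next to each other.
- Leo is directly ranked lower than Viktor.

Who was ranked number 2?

With clues 1–2, Emil is ruled out for rank 2.
With clues 1–3, Leo is ruled out for rank 2.
With clues 1–4, Kofi is ruled out for rank 2.
With clues 1–5, Beata and Lior are ruled out for rank 2.
So rank 2 is Viktor.

Viktor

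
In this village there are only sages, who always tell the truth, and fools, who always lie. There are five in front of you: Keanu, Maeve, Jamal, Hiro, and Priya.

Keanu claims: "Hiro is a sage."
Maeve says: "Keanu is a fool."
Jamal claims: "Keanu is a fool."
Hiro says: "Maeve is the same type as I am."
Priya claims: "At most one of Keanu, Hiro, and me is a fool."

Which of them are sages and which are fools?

Consider Keanu. Suppose Keanu is a sage.
Then no assignment of the remaining roles makes every statement match its speaker's type — contradiction.
So Keanu is a fool.
With that fixed, Maeve's statement is true, so Maeve is a sage.
With that fixed, Jamal's statement is true, so Jamal is a sage.
Consider Hiro. Suppose Hiro is a sage.
Then Keanu's statement comes out true, contradicting Keanu being a fool.
So Hiro is a fool.
With that fixed, Priya's statement is false, so Priya is a fool.

Keanu: fool, Maeve: sage, Jamal: sage, Hiro: fool, Priya: fool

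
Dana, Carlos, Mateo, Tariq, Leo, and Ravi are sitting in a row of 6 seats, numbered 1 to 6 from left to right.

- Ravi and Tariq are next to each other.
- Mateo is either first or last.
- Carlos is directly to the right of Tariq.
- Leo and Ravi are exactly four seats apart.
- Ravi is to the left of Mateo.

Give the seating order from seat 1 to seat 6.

Ravi, Tariq, Carlos, Dana, Leo, Mateo

From clues 1–2: Mateo is in {1,6}.
From clues 1–4: Dana is in {4,5}.
From clues 1–5: Ravi → seat 1, Tariq → seat 2, Carlos → seat 3, Dana → seat 4, Leo → seat 5, Mateo → seat 6.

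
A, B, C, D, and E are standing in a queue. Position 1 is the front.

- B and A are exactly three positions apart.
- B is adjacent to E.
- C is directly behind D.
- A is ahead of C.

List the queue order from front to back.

From clue 1: A is in {1,2,4,5}.
From clues 1–3: A is in {1,5}.
From clues 1–4: A → position 1, D → position 2, C → position 3, B → position 4, E → position 5.

A, D, C, B, E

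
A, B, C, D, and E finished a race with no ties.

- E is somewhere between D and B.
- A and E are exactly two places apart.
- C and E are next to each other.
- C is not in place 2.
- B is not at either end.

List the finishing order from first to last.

A, B, E, C, D

From clue 1: E is in {2,3,4}.
From clues 1–3: C is in {2,3,4}.
From clues 1–4: C is in {3,4}.
From clues 1–5: A → place 1, B → place 2, E → place 3, C → place 4, D → place 5.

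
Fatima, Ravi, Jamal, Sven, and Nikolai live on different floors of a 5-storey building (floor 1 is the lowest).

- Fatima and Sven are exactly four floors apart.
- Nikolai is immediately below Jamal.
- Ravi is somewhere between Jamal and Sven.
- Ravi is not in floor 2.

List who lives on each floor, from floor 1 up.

Fatima, Nikolai, Jamal, Ravi, Sven

From clue 1: Fatima is in {1,5}.
From clues 1–4: Fatima → floor 1, Nikolai → floor 2, Jamal → floor 3, Ravi → floor 4, Sven → floor 5.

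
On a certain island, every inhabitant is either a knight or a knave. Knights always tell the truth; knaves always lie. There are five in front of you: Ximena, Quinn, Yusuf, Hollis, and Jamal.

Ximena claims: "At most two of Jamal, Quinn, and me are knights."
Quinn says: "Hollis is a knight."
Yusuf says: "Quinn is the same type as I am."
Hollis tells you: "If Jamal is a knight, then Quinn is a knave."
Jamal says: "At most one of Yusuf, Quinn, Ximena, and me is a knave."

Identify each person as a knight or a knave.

Ximena: knight, Quinn: knight, Yusuf: knave, Hollis: knight, Jamal: knave

Consider Ximena. Suppose Ximena is a knave.
Then Ximena's own statement would have to be false, but it can't be — contradiction.
So Ximena is a knight.
Consider Quinn. Suppose Quinn is a knave.
Then whichever role Yusuf has, Yusuf's statement has the wrong truth value — contradiction.
So Quinn is a knight.
Consider Yusuf. Suppose Yusuf is a knight.
Then no assignment of the remaining roles makes every statement match its speaker's type — contradiction.
So Yusuf is a knave.
Consider Hollis. Suppose Hollis is a knave.
Then Quinn's statement comes out false, contradicting Quinn being a knight.
So Hollis is a knight.
Consider Jamal. Suppose Jamal is a knight.
Then Ximena's statement comes out false, contradicting Ximena being a knight.
So Jamal is a knave.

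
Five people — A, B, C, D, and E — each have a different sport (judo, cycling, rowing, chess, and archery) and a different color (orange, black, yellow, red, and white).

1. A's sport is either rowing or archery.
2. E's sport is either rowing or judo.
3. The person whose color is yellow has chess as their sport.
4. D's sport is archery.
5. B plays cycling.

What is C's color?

With clues 1–5, black, orange, red, and white are impossible for C's color.
That leaves yellow.

yellow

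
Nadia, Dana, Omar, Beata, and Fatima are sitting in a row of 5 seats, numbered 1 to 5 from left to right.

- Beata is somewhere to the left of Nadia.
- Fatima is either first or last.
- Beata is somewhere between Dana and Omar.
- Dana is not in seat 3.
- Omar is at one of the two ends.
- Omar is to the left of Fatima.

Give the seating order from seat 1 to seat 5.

Omar, Beata, Nadia, Dana, Fatima

From clue 1: Nadia is in {2,3,4,5}.
From clues 1–2: Fatima is in {1,5}.
From clues 1–3: Beata is in {2,3}.
From clues 1–5: Nadia is in {3,4}.
From clues 1–6: Omar → seat 1, Beata → seat 2, Nadia → seat 3, Dana → seat 4, Fatima → seat 5.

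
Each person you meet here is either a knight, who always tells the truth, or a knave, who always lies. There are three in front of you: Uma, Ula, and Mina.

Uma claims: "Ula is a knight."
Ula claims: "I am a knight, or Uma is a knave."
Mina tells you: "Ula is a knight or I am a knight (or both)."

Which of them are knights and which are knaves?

Consider Uma. Suppose Uma is a knave.
Then no assignment of the remaining roles makes every statement match its speaker's type — contradiction.
So Uma is a knight.
Consider Ula. Suppose Ula is a knave.
Then Uma's statement comes out false, contradicting Uma being a knight.
So Ula is a knight.
With that fixed, Mina's statement is true, so Mina is a knight.

Uma: knight, Ula: knight, Mina: knight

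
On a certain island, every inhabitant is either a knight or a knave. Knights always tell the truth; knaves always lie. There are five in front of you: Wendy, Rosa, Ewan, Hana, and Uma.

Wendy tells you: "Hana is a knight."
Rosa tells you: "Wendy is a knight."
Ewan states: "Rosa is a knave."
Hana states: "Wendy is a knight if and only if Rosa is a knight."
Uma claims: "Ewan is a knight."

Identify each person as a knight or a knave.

Consider Wendy. Suppose Wendy is a knave.
Then no assignment of the remaining roles makes every statement match its speaker's type — contradiction.
So Wendy is a knight.
With that fixed, Rosa's statement is true, so Rosa is a knight.
With that fixed, Ewan's statement is false, so Ewan is a knave.
With that fixed, Hana's statement is true, so Hana is a knight.
With that fixed, Uma's statement is false, so Uma is a knave.

Wendy: knight, Rosa: knight, Ewan: knave, Hana: knight, Uma: knave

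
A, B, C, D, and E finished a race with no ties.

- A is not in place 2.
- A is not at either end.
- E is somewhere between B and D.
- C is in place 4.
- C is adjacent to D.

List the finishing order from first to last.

From clue 1: A is in {1,3,4,5}.
From clues 1–2: A is in {3,4}.
From clues 1–4: E → place 2, A → place 3, C → place 4.
From clues 1–5: B → place 1, D → place 5.

B, E, A, C, D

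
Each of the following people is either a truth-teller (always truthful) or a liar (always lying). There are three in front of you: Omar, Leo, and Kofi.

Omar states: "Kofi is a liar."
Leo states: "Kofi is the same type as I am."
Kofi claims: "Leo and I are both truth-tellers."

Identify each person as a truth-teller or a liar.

Consider Omar. Suppose Omar is a truth-teller.
Then no assignment of the remaining roles makes every statement match its speaker's type — contradiction.
So Omar is a liar.
Consider Leo. Suppose Leo is a liar.
Then no assignment of the remaining roles makes every statement match its speaker's type — contradiction.
So Leo is a truth-teller.
Consider Kofi. Suppose Kofi is a liar.
Then Omar's statement comes out true, contradicting Omar being a liar.
So Kofi is a truth-teller.

Omar: liar, Leo: truth-teller, Kofi: truth-teller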